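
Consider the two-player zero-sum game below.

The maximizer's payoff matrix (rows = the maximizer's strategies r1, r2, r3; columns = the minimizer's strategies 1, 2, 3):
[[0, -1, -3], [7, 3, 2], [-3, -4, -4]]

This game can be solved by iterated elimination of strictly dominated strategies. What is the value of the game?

Row r1 is strictly dominated by row r2 (7>0, 3>-1, 2>-3); eliminate r1.
Row r3 is strictly dominated by row r2 (7>-3, 3>-4, 2>-4); eliminate r3.
Column 1 is strictly dominated by 2 for the minimizer (3<7); eliminate 1.
Column 2 is strictly dominated by 3 for the minimizer (2<3); eliminate 2.
Only (r2, 3) remains, with payoff 2.

2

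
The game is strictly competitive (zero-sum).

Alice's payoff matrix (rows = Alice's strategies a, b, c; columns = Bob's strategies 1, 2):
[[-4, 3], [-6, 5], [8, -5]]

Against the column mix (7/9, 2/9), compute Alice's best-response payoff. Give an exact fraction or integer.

a: (-4)·(7/9) + (3)·(2/9) = -22/9.
b: (-6)·(7/9) + (5)·(2/9) = -32/9.
c: (8)·(7/9) + (-5)·(2/9) = 46/9.
The best pure response is c with expected payoff 46/9.

46/9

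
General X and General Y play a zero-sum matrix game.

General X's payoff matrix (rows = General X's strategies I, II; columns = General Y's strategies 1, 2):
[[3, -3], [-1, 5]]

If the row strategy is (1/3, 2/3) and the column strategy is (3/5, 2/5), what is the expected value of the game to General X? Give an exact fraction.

Against (3/5, 2/5), each row's expected payoff is I: 3/5; II: 7/5.
Taking the (1/3, 2/3)-weighted average: (1/3)·(3/5) + (2/3)·(7/5) = 17/15.

17/15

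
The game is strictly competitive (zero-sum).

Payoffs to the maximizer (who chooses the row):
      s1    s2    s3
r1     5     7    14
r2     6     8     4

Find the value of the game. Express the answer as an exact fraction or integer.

64/11

Column s2 is strictly dominated by s1 for the minimizer (it gives the maximizer more in every row).
The remaining 2×2 game on (r1, r2) × (s1, s3) has no saddle point. Let the maximizer play r1 with probability p; indifference gives 5p + 6(1−p) = 14p + 4(1−p), so p = 2/11.
Similarly the minimizer's optimal q on s1 is 10/11, and the value is 5·(10/11) + (14)·(1/11) = 64/11.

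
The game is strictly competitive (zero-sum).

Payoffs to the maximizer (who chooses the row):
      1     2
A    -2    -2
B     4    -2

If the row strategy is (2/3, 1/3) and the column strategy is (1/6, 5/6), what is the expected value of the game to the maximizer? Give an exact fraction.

-5/3

Against (1/6, 5/6), each row's expected payoff is A: -2; B: -1.
Taking the (2/3, 1/3)-weighted average: (2/3)·(-2) + (1/3)·(-1) = -5/3.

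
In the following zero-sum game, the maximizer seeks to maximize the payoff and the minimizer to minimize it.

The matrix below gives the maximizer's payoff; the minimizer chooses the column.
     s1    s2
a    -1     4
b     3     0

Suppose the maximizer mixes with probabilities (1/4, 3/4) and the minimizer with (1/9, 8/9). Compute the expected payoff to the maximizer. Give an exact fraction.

10/9

Against (1/9, 8/9), each row's expected payoff is a: 31/9; b: 1/3.
Taking the (1/4, 3/4)-weighted average: (1/4)·(31/9) + (3/4)·(1/3) = 10/9.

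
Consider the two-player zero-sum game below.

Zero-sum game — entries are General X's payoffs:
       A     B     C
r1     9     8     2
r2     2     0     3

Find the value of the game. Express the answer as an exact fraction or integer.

8/3

Column A is strictly dominated by B for General Y (it gives General X more in every row).
The remaining 2×2 game on (r1, r2) × (B, C) has no saddle point. Let General X play r1 with probability p; indifference gives 8p = 2p + 3(1−p), so p = 1/3.
Similarly General Y's optimal q on B is 1/9, and the value is 8·(1/9) + (2)·(8/9) = 8/3.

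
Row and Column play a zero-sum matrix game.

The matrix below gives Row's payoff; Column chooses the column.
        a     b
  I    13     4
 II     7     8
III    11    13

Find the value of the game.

Row II is strictly dominated by row III, so Row never plays it.
The remaining 2×2 game on (I, III) × (a, b) has no saddle point. Let Row play I with probability p; indifference gives 13p + 11(1−p) = 4p + 13(1−p), so p = 2/11.
Similarly Column's optimal q on a is 9/11, and the value is 13·(9/11) + (4)·(2/11) = 125/11.

125/11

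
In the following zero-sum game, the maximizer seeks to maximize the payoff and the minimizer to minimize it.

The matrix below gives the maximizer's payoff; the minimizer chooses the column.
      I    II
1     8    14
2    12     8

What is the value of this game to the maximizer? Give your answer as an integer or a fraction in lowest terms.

52/5

Row minima are 8 and 8, so the maximizer's maximin is 8; column maxima are 12 and 14, so the minimizer's minimax is 12. These differ, so the equilibrium is in mixed strategies.
Let the maximizer play 1 with probability p. The minimizer is indifferent when 8p + 12(1−p) = 14p + 8(1−p), giving p = 2/5.
Let the minimizer play I with probability q. The maximizer is indifferent when 8q + 14(1−q) = 12q + 8(1−q), giving q = 3/5.
The value is 8·(3/5) + (14)·(2/5) = 52/5.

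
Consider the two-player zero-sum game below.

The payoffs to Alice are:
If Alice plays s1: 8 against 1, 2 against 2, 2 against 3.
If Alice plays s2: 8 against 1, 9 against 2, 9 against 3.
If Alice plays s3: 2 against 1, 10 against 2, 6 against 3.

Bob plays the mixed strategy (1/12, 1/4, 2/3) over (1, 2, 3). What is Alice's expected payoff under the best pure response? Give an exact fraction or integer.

s1: (8)·(1/12) + (2)·(1/4) + (2)·(2/3) = 5/2.
s2: (8)·(1/12) + (9)·(1/4) + (9)·(2/3) = 107/12.
s3: (2)·(1/12) + (10)·(1/4) + (6)·(2/3) = 20/3.
The best pure response is s2 with expected payoff 107/12.

107/12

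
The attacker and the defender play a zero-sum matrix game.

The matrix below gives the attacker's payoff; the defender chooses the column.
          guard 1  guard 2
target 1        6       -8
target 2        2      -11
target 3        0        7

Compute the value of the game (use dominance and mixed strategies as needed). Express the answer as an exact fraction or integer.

Row target 2 is strictly dominated by row target 1, so the attacker never plays it.
The remaining 2×2 game on (target 1, target 3) × (guard 1, guard 2) has no saddle point. Let the attacker play target 1 with probability p; indifference gives 6p = −8p + 7(1−p), so p = 1/3.
Similarly the defender's optimal q on guard 1 is 5/7, and the value is 6·(5/7) + (-8)·(2/7) = 2.

2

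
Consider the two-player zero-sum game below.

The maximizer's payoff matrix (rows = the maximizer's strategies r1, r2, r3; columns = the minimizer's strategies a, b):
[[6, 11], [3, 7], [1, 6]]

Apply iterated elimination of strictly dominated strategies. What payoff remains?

Column b is strictly dominated by a for the minimizer (6<11, 3<7, 1<6); eliminate b.
Row r3 is strictly dominated by row r1 (6>1); eliminate r3.
Row r2 is strictly dominated by row r1 (6>3); eliminate r2.
Only (r1, a) remains, with payoff 6.

6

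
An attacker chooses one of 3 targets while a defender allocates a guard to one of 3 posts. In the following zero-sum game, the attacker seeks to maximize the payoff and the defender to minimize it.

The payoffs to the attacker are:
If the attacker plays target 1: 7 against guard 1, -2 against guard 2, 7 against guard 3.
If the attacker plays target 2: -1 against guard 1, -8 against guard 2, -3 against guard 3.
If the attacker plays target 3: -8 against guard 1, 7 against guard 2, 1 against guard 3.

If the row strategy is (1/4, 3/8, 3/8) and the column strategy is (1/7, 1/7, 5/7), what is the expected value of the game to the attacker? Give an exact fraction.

5/14

Against (1/7, 1/7, 5/7), each row's expected payoff is target 1: 40/7; target 2: -24/7; target 3: 4/7.
Taking the (1/4, 3/8, 3/8)-weighted average: (1/4)·(40/7) + (3/8)·(-24/7) + (3/8)·(4/7) = 5/14.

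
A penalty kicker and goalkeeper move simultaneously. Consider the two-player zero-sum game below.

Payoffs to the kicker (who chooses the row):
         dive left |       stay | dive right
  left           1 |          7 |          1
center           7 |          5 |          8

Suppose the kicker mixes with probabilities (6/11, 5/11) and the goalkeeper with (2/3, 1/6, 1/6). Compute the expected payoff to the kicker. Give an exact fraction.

Against (2/3, 1/6, 1/6), each row's expected payoff is left: 2; center: 41/6.
Taking the (6/11, 5/11)-weighted average: (6/11)·(2) + (5/11)·(41/6) = 277/66.

277/66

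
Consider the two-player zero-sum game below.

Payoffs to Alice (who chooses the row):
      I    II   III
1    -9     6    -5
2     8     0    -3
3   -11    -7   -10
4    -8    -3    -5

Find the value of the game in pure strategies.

Row minima: -9, -3, -11, -8 → Alice's maximin is -3.
Column maxima: 8, 6, -3 → Bob's minimax is -3.
They coincide at (2, III), so the value is -3.

-3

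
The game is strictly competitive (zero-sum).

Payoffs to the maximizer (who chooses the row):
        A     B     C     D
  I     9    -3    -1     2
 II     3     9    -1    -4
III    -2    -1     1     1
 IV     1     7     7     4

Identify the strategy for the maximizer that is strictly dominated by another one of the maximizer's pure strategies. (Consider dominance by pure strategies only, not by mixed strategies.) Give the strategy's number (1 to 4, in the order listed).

3

Compare III with IV: 1 > -2, 7 > -1, 7 > 1, 4 > 1.
So IV strictly dominates III for the maximizer; III is strictly dominated.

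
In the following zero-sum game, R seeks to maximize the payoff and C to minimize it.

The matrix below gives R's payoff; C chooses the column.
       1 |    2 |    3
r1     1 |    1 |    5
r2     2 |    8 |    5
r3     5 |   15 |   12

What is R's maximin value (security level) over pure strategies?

The worst-case payoff for each row is r1: 1, r2: 2, r3: 5.
The best of these is 5.

5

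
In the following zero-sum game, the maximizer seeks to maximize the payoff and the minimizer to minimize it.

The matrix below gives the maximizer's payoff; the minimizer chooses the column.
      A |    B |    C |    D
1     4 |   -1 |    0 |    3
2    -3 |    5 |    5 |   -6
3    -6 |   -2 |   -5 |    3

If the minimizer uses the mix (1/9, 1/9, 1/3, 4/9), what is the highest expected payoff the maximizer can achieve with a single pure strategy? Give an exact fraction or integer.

5/3

1: (4)·(1/9) + (-1)·(1/9) + (0)·(1/3) + (3)·(4/9) = 5/3.
2: (-3)·(1/9) + (5)·(1/9) + (5)·(1/3) + (-6)·(4/9) = -7/9.
3: (-6)·(1/9) + (-2)·(1/9) + (-5)·(1/3) + (3)·(4/9) = -11/9.
The best pure response is 1 with expected payoff 5/3.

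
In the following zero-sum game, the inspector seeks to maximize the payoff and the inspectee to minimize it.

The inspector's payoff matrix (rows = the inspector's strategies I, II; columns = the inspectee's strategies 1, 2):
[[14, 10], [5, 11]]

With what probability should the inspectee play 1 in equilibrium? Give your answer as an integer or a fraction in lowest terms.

1/10

Row minima are 10 and 5, so the inspector's maximin is 10; column maxima are 14 and 11, so the inspectee's minimax is 11. These differ, so the equilibrium is in mixed strategies.
Let the inspectee play 1 with probability q. The inspector is indifferent when 14q + 10(1−q) = 5q + 11(1−q), giving q = 1/10.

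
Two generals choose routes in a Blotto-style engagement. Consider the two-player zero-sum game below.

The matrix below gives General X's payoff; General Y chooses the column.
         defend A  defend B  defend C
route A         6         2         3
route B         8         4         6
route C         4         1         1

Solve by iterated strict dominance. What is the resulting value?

4

Column defend A is strictly dominated by defend B for General Y (2<6, 4<8, 1<4); eliminate defend A.
Row route A is strictly dominated by row route B (4>2, 6>3); eliminate route A.
Row route C is strictly dominated by row route B (4>1, 6>1); eliminate route C.
Column defend C is strictly dominated by defend B for General Y (4<6); eliminate defend C.
Only (route B, defend B) remains, with payoff 4.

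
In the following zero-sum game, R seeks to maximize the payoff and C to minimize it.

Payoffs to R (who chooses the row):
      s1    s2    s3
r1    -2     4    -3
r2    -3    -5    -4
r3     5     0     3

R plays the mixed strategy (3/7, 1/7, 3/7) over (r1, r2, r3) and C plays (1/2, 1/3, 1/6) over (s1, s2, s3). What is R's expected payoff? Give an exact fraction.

2/3

Against (1/2, 1/3, 1/6), each row's expected payoff is r1: -1/6; r2: -23/6; r3: 3.
Taking the (3/7, 1/7, 3/7)-weighted average: (3/7)·(-1/6) + (1/7)·(-23/6) + (3/7)·(3) = 2/3.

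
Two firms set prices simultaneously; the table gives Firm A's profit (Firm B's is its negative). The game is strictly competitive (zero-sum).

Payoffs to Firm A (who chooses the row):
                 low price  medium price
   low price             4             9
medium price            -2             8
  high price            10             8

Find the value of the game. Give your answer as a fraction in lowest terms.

58/7

Row medium price is strictly dominated by row low price, so Firm A never plays it.
The remaining 2×2 game on (low price, high price) × (low price, medium price) has no saddle point. Let Firm A play low price with probability p; indifference gives 4p + 10(1−p) = 9p + 8(1−p), so p = 2/7.
Similarly Firm B's optimal q on low price is 1/7, and the value is 4·(1/7) + (9)·(6/7) = 58/7.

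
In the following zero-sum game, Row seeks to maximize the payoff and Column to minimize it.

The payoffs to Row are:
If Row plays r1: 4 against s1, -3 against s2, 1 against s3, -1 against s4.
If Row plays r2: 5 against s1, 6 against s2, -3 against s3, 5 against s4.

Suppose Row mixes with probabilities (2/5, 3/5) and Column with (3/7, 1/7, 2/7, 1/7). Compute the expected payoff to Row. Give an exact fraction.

16/7

Against (3/7, 1/7, 2/7, 1/7), each row's expected payoff is r1: 10/7; r2: 20/7.
Taking the (2/5, 3/5)-weighted average: (2/5)·(10/7) + (3/5)·(20/7) = 16/7.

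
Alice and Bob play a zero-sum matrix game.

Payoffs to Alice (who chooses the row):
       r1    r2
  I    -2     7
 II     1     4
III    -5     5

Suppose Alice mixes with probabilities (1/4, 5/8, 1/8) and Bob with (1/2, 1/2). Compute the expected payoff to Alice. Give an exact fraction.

35/16

Against (1/2, 1/2), each row's expected payoff is I: 5/2; II: 5/2; III: 0.
Taking the (1/4, 5/8, 1/8)-weighted average: (1/4)·(5/2) + (5/8)·(5/2) + (1/8)·(0) = 35/16.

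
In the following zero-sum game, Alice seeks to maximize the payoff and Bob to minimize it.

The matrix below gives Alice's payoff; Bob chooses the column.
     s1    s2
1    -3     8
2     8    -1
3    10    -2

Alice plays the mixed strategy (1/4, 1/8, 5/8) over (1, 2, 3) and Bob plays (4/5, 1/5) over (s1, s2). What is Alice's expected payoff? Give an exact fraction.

Against (4/5, 1/5), each row's expected payoff is 1: -4/5; 2: 31/5; 3: 38/5.
Taking the (1/4, 1/8, 5/8)-weighted average: (1/4)·(-4/5) + (1/8)·(31/5) + (5/8)·(38/5) = 213/40.

213/40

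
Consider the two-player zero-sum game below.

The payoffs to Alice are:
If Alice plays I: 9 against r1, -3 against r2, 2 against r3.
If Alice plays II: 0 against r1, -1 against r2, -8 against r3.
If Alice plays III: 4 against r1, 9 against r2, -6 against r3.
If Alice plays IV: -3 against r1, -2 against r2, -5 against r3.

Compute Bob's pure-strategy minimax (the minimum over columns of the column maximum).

2

The worst case (largest entry) in each column is r1: 9, r2: 9, r3: 2.
The best (smallest) of these is 2.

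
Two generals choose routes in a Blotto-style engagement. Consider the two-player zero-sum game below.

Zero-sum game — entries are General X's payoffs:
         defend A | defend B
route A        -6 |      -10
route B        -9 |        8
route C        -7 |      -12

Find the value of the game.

Row route C is strictly dominated by row route A, so General X never plays it.
The remaining 2×2 game on (route A, route B) × (defend A, defend B) has no saddle point. Let General X play route A with probability p; indifference gives −6p − 9(1−p) = −10p + 8(1−p), so p = 17/21.
Similarly General Y's optimal q on defend A is 6/7, and the value is -6·(6/7) + (-10)·(1/7) = -46/7.

-46/7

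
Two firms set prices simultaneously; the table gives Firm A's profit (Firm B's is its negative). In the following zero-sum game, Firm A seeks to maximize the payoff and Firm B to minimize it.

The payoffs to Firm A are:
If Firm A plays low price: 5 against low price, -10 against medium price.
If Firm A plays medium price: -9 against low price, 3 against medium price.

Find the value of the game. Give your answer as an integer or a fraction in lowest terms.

-25/9

Row minima are -10 and -9, so Firm A's maximin is -9; column maxima are 5 and 3, so Firm B's minimax is 3. These differ, so the equilibrium is in mixed strategies.
Let Firm A play low price with probability p. Firm B is indifferent when 5p − 9(1−p) = −10p + 3(1−p), giving p = 4/9.
Let Firm B play low price with probability q. Firm A is indifferent when 5q − 10(1−q) = −9q + 3(1−q), giving q = 13/27.
The value is 5·(13/27) + (-10)·(14/27) = -25/9.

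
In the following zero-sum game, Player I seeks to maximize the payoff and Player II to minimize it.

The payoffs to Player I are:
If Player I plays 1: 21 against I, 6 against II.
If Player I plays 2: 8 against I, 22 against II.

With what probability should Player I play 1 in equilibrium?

14/29

Row minima are 6 and 8, so Player I's maximin is 8; column maxima are 21 and 22, so Player II's minimax is 21. These differ, so the equilibrium is in mixed strategies.
Let Player I play 1 with probability p. Player II is indifferent when 21p + 8(1−p) = 6p + 22(1−p), giving p = 14/29.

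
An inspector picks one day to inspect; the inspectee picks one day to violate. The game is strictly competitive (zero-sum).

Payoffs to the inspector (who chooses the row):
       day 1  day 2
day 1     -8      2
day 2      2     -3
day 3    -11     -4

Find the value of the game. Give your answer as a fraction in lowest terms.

Row day 3 is strictly dominated by row day 1, so the inspector never plays it.
The remaining 2×2 game on (day 1, day 2) × (day 1, day 2) has no saddle point. Let the inspector play day 1 with probability p; indifference gives −8p + 2(1−p) = 2p − 3(1−p), so p = 1/3.
Similarly the inspectee's optimal q on day 1 is 1/3, and the value is -8·(1/3) + (2)·(2/3) = -4/3.

-4/3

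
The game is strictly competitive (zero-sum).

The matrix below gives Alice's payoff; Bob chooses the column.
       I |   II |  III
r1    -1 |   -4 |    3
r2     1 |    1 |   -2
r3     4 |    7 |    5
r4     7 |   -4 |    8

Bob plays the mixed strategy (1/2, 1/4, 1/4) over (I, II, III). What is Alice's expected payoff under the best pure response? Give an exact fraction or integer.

5

r1: (-1)·(1/2) + (-4)·(1/4) + (3)·(1/4) = -3/4.
r2: (1)·(1/2) + (1)·(1/4) + (-2)·(1/4) = 1/4.
r3: (4)·(1/2) + (7)·(1/4) + (5)·(1/4) = 5.
r4: (7)·(1/2) + (-4)·(1/4) + (8)·(1/4) = 9/2.
The best pure response is r3 with expected payoff 5.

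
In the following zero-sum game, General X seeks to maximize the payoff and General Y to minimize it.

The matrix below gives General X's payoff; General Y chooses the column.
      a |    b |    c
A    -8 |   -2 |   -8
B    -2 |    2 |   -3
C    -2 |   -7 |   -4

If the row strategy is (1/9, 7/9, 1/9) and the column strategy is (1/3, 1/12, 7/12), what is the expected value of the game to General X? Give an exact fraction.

-161/54

Against (1/3, 1/12, 7/12), each row's expected payoff is A: -15/2; B: -9/4; C: -43/12.
Taking the (1/9, 7/9, 1/9)-weighted average: (1/9)·(-15/2) + (7/9)·(-9/4) + (1/9)·(-43/12) = -161/54.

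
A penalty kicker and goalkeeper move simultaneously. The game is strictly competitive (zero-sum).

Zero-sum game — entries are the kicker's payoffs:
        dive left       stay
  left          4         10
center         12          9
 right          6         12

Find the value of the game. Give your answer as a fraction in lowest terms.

10

Row left is strictly dominated by row right, so the kicker never plays it.
The remaining 2×2 game on (center, right) × (dive left, stay) has no saddle point. Let the kicker play center with probability p; indifference gives 12p + 6(1−p) = 9p + 12(1−p), so p = 2/3.
Similarly the goalkeeper's optimal q on dive left is 1/3, and the value is 12·(1/3) + (9)·(2/3) = 10.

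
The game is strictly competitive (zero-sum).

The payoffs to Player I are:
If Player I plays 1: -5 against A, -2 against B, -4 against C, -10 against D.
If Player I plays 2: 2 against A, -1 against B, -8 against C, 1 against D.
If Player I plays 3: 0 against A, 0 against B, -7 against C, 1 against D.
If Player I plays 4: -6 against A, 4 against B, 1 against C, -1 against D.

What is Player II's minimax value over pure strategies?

1

The worst case (largest entry) in each column is A: 2, B: 4, C: 1, D: 1.
The best (smallest) of these is 1.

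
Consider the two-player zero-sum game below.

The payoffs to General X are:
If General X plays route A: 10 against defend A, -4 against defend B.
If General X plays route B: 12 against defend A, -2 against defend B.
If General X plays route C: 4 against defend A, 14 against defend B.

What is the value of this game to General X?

Row route A is strictly dominated by row route B, so General X never plays it.
The remaining 2×2 game on (route B, route C) × (defend A, defend B) has no saddle point. Let General X play route B with probability p; indifference gives 12p + 4(1−p) = −2p + 14(1−p), so p = 5/12.
Similarly General Y's optimal q on defend A is 2/3, and the value is 12·(2/3) + (-2)·(1/3) = 22/3.

22/3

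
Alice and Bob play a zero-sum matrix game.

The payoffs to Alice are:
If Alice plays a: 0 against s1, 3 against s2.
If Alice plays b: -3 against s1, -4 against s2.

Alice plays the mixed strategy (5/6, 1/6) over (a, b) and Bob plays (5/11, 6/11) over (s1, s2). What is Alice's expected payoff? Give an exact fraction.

Against (5/11, 6/11), each row's expected payoff is a: 18/11; b: -39/11.
Taking the (5/6, 1/6)-weighted average: (5/6)·(18/11) + (1/6)·(-39/11) = 17/22.

17/22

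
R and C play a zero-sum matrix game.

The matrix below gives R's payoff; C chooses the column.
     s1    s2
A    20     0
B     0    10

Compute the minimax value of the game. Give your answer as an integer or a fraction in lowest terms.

20/3

Row minima are 0 and 0, so R's maximin is 0; column maxima are 20 and 10, so C's minimax is 10. These differ, so the equilibrium is in mixed strategies.
Let R play A with probability p. C is indifferent when 20p = 10(1−p), giving p = 1/3.
Let C play s1 with probability q. R is indifferent when 20q = 10(1−q), giving q = 1/3.
The value is 20·(1/3) + (0)·(2/3) = 20/3.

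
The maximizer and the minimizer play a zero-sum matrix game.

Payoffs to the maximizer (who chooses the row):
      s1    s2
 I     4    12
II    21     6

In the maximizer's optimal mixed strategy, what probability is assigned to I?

15/23

Row minima are 4 and 6, so the maximizer's maximin is 6; column maxima are 21 and 12, so the minimizer's minimax is 12. These differ, so the equilibrium is in mixed strategies.
Let the maximizer play I with probability p. The minimizer is indifferent when 4p + 21(1−p) = 12p + 6(1−p), giving p = 15/23.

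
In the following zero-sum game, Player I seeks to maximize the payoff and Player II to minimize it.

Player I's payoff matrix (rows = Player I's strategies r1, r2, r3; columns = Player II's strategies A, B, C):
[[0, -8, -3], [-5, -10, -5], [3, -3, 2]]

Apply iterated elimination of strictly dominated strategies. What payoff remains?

Column C is strictly dominated by B for Player II (-8<-3, -10<-5, -3<2); eliminate C.
Row r1 is strictly dominated by row r3 (3>0, -3>-8); eliminate r1.
Row r2 is strictly dominated by row r3 (3>-5, -3>-10); eliminate r2.
Column A is strictly dominated by B for Player II (-3<3); eliminate A.
Only (r3, B) remains, with payoff -3.

-3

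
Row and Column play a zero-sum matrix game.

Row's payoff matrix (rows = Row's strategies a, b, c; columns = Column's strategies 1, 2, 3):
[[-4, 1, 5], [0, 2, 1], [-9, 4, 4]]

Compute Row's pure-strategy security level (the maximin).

0

The worst-case payoff for each row is a: -4, b: 0, c: -9.
The best of these is 0.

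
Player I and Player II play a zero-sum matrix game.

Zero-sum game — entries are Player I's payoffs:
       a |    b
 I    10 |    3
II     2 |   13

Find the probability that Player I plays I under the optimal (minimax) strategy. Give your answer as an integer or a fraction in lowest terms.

Row minima are 3 and 2, so Player I's maximin is 3; column maxima are 10 and 13, so Player II's minimax is 10. These differ, so the equilibrium is in mixed strategies.
Let Player I play I with probability p. Player II is indifferent when 10p + 2(1−p) = 3p + 13(1−p), giving p = 11/18.

11/18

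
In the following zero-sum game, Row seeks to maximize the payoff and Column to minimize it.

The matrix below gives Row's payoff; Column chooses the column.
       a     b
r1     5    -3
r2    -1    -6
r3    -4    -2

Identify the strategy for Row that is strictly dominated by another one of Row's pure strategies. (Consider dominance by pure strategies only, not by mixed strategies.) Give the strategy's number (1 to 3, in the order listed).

Compare r2 with r1: 5 > -1, -3 > -6.
So r1 strictly dominates r2 for Row; r2 is strictly dominated.

2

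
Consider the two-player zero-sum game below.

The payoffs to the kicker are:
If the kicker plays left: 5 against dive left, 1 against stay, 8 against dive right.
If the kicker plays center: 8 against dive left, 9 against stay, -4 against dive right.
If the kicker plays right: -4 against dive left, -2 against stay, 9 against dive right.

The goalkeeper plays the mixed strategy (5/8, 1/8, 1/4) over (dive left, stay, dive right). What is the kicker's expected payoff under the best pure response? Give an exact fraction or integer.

21/4

left: (5)·(5/8) + (1)·(1/8) + (8)·(1/4) = 21/4.
center: (8)·(5/8) + (9)·(1/8) + (-4)·(1/4) = 41/8.
right: (-4)·(5/8) + (-2)·(1/8) + (9)·(1/4) = -1/2.
The best pure response is left with expected payoff 21/4.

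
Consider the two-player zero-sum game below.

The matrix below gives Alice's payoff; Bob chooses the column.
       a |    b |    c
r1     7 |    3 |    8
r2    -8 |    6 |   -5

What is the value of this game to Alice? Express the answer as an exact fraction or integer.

Column c is strictly dominated by a for Bob (it gives Alice more in every row).
The remaining 2×2 game on (r1, r2) × (a, b) has no saddle point. Let Alice play r1 with probability p; indifference gives 7p − 8(1−p) = 3p + 6(1−p), so p = 7/9.
Similarly Bob's optimal q on a is 1/6, and the value is 7·(1/6) + (3)·(5/6) = 11/3.

11/3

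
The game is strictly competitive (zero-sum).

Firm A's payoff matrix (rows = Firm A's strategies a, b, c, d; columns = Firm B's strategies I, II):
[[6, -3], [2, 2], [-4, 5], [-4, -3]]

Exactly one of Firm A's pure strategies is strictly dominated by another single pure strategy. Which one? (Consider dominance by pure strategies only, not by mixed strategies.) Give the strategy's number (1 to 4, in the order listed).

4

Compare d with b: 2 > -4, 2 > -3.
So b strictly dominates d for Firm A; d is strictly dominated.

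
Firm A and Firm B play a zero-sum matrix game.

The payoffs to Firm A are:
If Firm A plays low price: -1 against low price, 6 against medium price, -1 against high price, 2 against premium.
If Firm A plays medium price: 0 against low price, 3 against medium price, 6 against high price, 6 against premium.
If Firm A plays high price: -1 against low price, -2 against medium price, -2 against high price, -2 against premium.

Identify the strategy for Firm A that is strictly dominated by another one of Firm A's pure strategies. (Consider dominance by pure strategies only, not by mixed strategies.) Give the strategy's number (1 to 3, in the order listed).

3

Compare high price with medium price: 0 > -1, 3 > -2, 6 > -2, 6 > -2.
So medium price strictly dominates high price for Firm A; high price is strictly dominated.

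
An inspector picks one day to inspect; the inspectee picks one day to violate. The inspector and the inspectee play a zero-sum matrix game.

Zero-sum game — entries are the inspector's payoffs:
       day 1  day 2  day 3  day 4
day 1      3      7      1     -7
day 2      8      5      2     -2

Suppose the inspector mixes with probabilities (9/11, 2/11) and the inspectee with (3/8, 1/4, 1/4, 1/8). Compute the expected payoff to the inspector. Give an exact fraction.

Against (3/8, 1/4, 1/4, 1/8), each row's expected payoff is day 1: 9/4; day 2: 9/2.
Taking the (9/11, 2/11)-weighted average: (9/11)·(9/4) + (2/11)·(9/2) = 117/44.

117/44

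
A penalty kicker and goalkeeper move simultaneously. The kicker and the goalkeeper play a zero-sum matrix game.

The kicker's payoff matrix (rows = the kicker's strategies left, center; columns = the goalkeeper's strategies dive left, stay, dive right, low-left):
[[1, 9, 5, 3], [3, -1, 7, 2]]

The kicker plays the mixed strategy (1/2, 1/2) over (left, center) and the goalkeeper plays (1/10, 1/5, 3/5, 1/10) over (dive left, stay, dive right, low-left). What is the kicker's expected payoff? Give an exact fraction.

97/20

Against (1/10, 1/5, 3/5, 1/10), each row's expected payoff is left: 26/5; center: 9/2.
Taking the (1/2, 1/2)-weighted average: (1/2)·(26/5) + (1/2)·(9/2) = 97/20.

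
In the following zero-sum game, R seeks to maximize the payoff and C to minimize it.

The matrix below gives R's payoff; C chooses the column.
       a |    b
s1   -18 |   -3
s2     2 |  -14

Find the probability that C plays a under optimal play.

11/31

Row minima are -18 and -14, so R's maximin is -14; column maxima are 2 and -3, so C's minimax is -3. These differ, so the equilibrium is in mixed strategies.
Let C play a with probability q. R is indifferent when −18q − 3(1−q) = 2q − 14(1−q), giving q = 11/31.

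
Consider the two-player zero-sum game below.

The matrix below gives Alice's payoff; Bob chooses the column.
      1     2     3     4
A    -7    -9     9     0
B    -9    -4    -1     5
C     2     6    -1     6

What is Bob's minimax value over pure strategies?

2

The worst case (largest entry) in each column is 1: 2, 2: 6, 3: 9, 4: 6.
The best (smallest) of these is 2.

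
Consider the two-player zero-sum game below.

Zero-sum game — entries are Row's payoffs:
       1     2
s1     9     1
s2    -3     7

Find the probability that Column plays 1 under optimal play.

Row minima are 1 and -3, so Row's maximin is 1; column maxima are 9 and 7, so Column's minimax is 7. These differ, so the equilibrium is in mixed strategies.
Let Column play 1 with probability q. Row is indifferent when 9q + (1−q) = −3q + 7(1−q), giving q = 1/3.

1/3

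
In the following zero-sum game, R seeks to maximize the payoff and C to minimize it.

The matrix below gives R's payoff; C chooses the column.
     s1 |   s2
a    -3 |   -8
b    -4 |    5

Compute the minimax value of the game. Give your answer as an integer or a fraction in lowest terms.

Row minima are -8 and -4, so R's maximin is -4; column maxima are -3 and 5, so C's minimax is -3. These differ, so the equilibrium is in mixed strategies.
Let R play a with probability p. C is indifferent when −3p − 4(1−p) = −8p + 5(1−p), giving p = 9/14.
Let C play s1 with probability q. R is indifferent when −3q − 8(1−q) = −4q + 5(1−q), giving q = 13/14.
The value is -3·(13/14) + (-8)·(1/14) = -47/14.

-47/14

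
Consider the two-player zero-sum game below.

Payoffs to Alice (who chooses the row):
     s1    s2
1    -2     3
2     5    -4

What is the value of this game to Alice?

1/2

Row minima are -2 and -4, so Alice's maximin is -2; column maxima are 5 and 3, so Bob's minimax is 3. These differ, so the equilibrium is in mixed strategies.
Let Alice play 1 with probability p. Bob is indifferent when −2p + 5(1−p) = 3p − 4(1−p), giving p = 9/14.
Let Bob play s1 with probability q. Alice is indifferent when −2q + 3(1−q) = 5q − 4(1−q), giving q = 1/2.
The value is -2·(1/2) + (3)·(1/2) = 1/2.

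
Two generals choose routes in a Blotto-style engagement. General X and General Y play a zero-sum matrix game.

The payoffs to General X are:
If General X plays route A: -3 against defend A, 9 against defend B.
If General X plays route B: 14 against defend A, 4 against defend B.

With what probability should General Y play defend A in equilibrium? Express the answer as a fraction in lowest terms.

Row minima are -3 and 4, so General X's maximin is 4; column maxima are 14 and 9, so General Y's minimax is 9. These differ, so the equilibrium is in mixed strategies.
Let General Y play defend A with probability q. General X is indifferent when −3q + 9(1−q) = 14q + 4(1−q), giving q = 5/22.

5/22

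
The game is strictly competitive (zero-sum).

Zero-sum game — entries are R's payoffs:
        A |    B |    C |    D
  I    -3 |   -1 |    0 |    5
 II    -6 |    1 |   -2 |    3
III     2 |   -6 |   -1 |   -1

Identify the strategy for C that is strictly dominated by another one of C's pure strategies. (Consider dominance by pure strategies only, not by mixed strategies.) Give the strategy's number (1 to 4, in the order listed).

4

C prefers columns that give R less. Compare D with B: -1 < 5, 1 < 3, -6 < -1.
So B strictly dominates D for C; D is strictly dominated.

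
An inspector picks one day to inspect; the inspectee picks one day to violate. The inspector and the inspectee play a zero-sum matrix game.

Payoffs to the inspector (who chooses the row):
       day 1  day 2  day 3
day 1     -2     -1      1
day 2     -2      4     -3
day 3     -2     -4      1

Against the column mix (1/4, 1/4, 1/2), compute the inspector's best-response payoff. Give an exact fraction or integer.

-1/4

day 1: (-2)·(1/4) + (-1)·(1/4) + (1)·(1/2) = -1/4.
day 2: (-2)·(1/4) + (4)·(1/4) + (-3)·(1/2) = -1.
day 3: (-2)·(1/4) + (-4)·(1/4) + (1)·(1/2) = -1.
The best pure response is day 1 with expected payoff -1/4.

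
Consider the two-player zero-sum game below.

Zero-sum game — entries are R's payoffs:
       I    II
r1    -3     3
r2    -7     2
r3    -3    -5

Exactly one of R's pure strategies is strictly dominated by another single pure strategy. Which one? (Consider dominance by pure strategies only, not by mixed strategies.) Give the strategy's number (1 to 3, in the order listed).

Compare r2 with r1: -3 > -7, 3 > 2.
So r1 strictly dominates r2 for R; r2 is strictly dominated.

2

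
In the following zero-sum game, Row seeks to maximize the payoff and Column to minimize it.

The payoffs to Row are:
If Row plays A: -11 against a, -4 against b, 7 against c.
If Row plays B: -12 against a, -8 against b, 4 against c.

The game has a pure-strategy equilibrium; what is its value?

Row minima: -11, -12 → Row's maximin is -11.
Column maxima: -11, -4, 7 → Column's minimax is -11.
They coincide at (A, a), so the value is -11.

-11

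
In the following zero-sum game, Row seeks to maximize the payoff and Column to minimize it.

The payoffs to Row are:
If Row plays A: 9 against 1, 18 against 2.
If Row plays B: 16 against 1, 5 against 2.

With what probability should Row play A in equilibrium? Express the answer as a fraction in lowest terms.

Row minima are 9 and 5, so Row's maximin is 9; column maxima are 16 and 18, so Column's minimax is 16. These differ, so the equilibrium is in mixed strategies.
Let Row play A with probability p. Column is indifferent when 9p + 16(1−p) = 18p + 5(1−p), giving p = 11/20.

11/20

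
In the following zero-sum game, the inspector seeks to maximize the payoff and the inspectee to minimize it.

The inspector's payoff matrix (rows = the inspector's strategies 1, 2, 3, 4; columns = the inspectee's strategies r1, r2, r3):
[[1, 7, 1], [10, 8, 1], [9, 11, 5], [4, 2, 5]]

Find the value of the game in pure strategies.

5

Row minima: 1, 1, 5, 2 → the inspector's maximin is 5.
Column maxima: 10, 11, 5 → the inspectee's minimax is 5.
They coincide at (3, r3), so the value is 5.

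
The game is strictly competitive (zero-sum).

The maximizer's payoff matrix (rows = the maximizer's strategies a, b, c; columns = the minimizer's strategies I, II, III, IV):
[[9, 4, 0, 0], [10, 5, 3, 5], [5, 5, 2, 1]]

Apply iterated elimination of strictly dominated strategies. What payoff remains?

Column I is strictly dominated by III for the minimizer (0<9, 3<10, 2<5); eliminate I.
Column II is strictly dominated by III for the minimizer (0<4, 3<5, 2<5); eliminate II.
Row a is strictly dominated by row b (3>0, 5>0); eliminate a.
Row c is strictly dominated by row b (3>2, 5>1); eliminate c.
Column IV is strictly dominated by III for the minimizer (3<5); eliminate IV.
Only (b, III) remains, with payoff 3.

3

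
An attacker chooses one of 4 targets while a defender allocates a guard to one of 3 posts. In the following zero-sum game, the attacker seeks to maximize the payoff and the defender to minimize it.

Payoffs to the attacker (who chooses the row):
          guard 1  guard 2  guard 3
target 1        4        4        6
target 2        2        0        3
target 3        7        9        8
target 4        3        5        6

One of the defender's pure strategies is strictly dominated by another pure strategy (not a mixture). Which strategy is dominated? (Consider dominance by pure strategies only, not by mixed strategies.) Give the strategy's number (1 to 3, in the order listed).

The defender prefers columns that give the attacker less. Compare guard 3 with guard 1: 4 < 6, 2 < 3, 7 < 8, 3 < 6.
So guard 1 strictly dominates guard 3 for the defender; guard 3 is strictly dominated.

3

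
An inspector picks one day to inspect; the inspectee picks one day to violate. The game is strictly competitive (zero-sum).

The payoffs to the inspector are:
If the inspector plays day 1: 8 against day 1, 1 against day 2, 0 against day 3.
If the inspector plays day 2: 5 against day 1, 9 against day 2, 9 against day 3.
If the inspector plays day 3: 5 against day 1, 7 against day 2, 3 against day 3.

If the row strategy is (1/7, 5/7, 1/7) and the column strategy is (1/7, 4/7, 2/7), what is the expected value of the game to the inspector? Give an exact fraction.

346/49

Against (1/7, 4/7, 2/7), each row's expected payoff is day 1: 12/7; day 2: 59/7; day 3: 39/7.
Taking the (1/7, 5/7, 1/7)-weighted average: (1/7)·(12/7) + (5/7)·(59/7) + (1/7)·(39/7) = 346/49.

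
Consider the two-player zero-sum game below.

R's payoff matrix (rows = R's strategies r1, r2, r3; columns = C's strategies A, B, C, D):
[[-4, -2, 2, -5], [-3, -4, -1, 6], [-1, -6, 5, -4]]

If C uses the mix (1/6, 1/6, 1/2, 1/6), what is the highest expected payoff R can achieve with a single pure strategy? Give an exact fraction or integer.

r1: (-4)·(1/6) + (-2)·(1/6) + (2)·(1/2) + (-5)·(1/6) = -5/6.
r2: (-3)·(1/6) + (-4)·(1/6) + (-1)·(1/2) + (6)·(1/6) = -2/3.
r3: (-1)·(1/6) + (-6)·(1/6) + (5)·(1/2) + (-4)·(1/6) = 2/3.
The best pure response is r3 with expected payoff 2/3.

2/3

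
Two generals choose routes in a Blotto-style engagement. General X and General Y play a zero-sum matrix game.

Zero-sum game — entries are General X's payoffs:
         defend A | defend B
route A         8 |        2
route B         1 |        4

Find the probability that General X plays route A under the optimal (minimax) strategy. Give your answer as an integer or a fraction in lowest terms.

Row minima are 2 and 1, so General X's maximin is 2; column maxima are 8 and 4, so General Y's minimax is 4. These differ, so the equilibrium is in mixed strategies.
Let General X play route A with probability p. General Y is indifferent when 8p + (1−p) = 2p + 4(1−p), giving p = 1/3.

1/3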